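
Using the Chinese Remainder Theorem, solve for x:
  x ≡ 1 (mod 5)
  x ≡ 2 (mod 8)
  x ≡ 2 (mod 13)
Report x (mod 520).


Moduli 5, 8, 13 are pairwise coprime; by CRT there is a unique solution modulo M = 5 · 8 · 13 = 520.
Solve pairwise, accumulating the modulus:
  Start with x ≡ 1 (mod 5).
  Combine with x ≡ 2 (mod 8): since gcd(5, 8) = 1, we get a unique residue mod 40.
    Write x = 1 + 5·t and substitute into x ≡ 2 (mod 8): 5·t ≡ 2 − 1 = 1 (mod 8).
    The inverse of 5 mod 8 is 5 (since 5·5 = 25 = 3·8 + 1), so t ≡ 5·1 = 5 ≡ 5 (mod 8).
    Then x = 1 + 5·5 = 26, valid modulo lcm(5, 8) = 40: x ≡ 26 (mod 40).
  Combine with x ≡ 2 (mod 13): since gcd(40, 13) = 1, we get a unique residue mod 520.
    Write x = 26 + 40·t and substitute into x ≡ 2 (mod 13): 40·t ≡ 2 − 26 = -24 (mod 13).
    Reduce coefficients mod 13: 1·t ≡ 2 (mod 13).
    So t ≡ 2 (mod 13).
    Then x = 26 + 40·2 = 106, valid modulo lcm(40, 13) = 520: x ≡ 106 (mod 520).
Verify: 106 mod 5 = 1 ✓, 106 mod 8 = 2 ✓, 106 mod 13 = 2 ✓.

x ≡ 106 (mod 520).


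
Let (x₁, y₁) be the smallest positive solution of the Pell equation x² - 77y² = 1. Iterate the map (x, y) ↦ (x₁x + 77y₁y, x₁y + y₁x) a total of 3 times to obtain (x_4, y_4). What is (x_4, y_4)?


Step 1: Find the fundamental solution (x₁, y₁) of x² - 77y² = 1.
  Expand √77 as a continued fraction. a₀ = ⌊√77⌋ = 8; iterate m_{k+1} = d_k·a_k − m_k, d_{k+1} = (77 − m_{k+1}²)/d_k, a_{k+1} = ⌊(a₀ + m_{k+1})/d_{k+1}⌋ (starting m₀ = 0, d₀ = 1), with convergents p_k = a_k·p_{k-1} + p_{k-2}, q_k = a_k·q_{k-1} + q_{k-2} (p₋₁ = 1, q₋₁ = 0):
  k = 0: a₀ = 8; p₀/q₀ = 8/1; p₀² − 77·q₀² = 64 − 77 = -13.
  k = 1: m = 8, d = 13, a = ⌊(8 + 8)/13⌋ = 1; p/q = (1·8 + 1)/(1·1 + 0) = 9/1; p² − 77·q² = 81 − 77 = 4.
  k = 2: m = 5, d = 4, a = ⌊(8 + 5)/4⌋ = 3; p/q = (3·9 + 8)/(3·1 + 1) = 35/4; p² − 77·q² = 1225 − 1232 = -7.
  k = 3: m = 7, d = 7, a = ⌊(8 + 7)/7⌋ = 2; p/q = (2·35 + 9)/(2·4 + 1) = 79/9; p² − 77·q² = 6241 − 6237 = 4.
  k = 4: m = 7, d = 4, a = ⌊(8 + 7)/4⌋ = 3; p/q = (3·79 + 35)/(3·9 + 4) = 272/31; p² − 77·q² = 73984 − 73997 = -13.
  k = 5: m = 5, d = 13, a = ⌊(8 + 5)/13⌋ = 1; p/q = (1·272 + 79)/(1·31 + 9) = 351/40; p² − 77·q² = 123201 − 123200 = 1.
  The first convergent with p² − 77·q² = 1 gives the fundamental solution (x₁, y₁) = (351, 40).
Step 2: Apply the recurrence (x_{n+1}, y_{n+1}) = (x₁x_n + 77y₁y_n, x₁y_n + y₁x_n) repeatedly.
  From (x_1, y_1) = (351, 40): x_2 = 351·351 + 77·40·40 = 246401; y_2 = 351·40 + 40·351 = 28080.
  From (x_2, y_2) = (246401, 28080): x_3 = 351·246401 + 77·40·28080 = 172973151; y_3 = 351·28080 + 40·246401 = 19712120.
  From (x_3, y_3) = (172973151, 19712120): x_4 = 351·172973151 + 77·40·19712120 = 121426905601; y_4 = 351·19712120 + 40·172973151 = 13837880160.
Step 3: Verify x_4² - 77·y_4² = 14744493403834165171201 - 14744493403834165171200 = 1 (should be 1). ✓

(x_1, y_1) = (351, 40); (x_4, y_4) = (121426905601, 13837880160).


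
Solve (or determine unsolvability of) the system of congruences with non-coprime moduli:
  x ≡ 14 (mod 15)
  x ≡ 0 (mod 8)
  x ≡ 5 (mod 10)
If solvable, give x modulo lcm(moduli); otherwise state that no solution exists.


Moduli 15, 8, 10 are not pairwise coprime, so CRT works modulo lcm(m_i) when all pairwise compatibility conditions hold.
Pairwise compatibility: gcd(m_i, m_j) must divide a_i - a_j for every pair.
Merge one congruence at a time:
  Start: x ≡ 14 (mod 15).
  Combine with x ≡ 0 (mod 8): gcd(15, 8) = 1; 0 - 14 = -14, which IS divisible by 1, so compatible.
    Write x = 14 + 15·t and substitute into x ≡ 0 (mod 8): 15·t ≡ 0 − 14 = -14 (mod 8).
    Reduce coefficients mod 8: 7·t ≡ 2 (mod 8).
    The inverse of 7 mod 8 is 7 (since 7·7 = 49 = 6·8 + 1), so t ≡ 7·2 = 14 ≡ 6 (mod 8).
    Then x = 14 + 15·6 = 104, valid modulo lcm(15, 8) = 120: x ≡ 104 (mod 120).
  Combine with x ≡ 5 (mod 10): gcd(120, 10) = 10, and 5 - 104 = -99 is NOT divisible by 10.
    ⇒ system is inconsistent (no integer solution).

No solution (the system is inconsistent).


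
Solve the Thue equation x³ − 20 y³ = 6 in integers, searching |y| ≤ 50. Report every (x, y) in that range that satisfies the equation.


The equation is x³ - 20y³ = 6. For fixed y, x³ = 20·y³ + 6, so a solution requires the RHS to be a perfect cube.
Strategy: iterate y from -50 to 50, compute RHS = 20·y³ + 6, and check whether it is a (positive or negative) perfect cube.
Check small values of y:
  y = 0: RHS = 6 is not a perfect cube.
  y = 1: RHS = 26 is not a perfect cube.
  y = -1: RHS = -14 is not a perfect cube.
  y = 2: RHS = 166 is not a perfect cube.
  y = -2: RHS = -154 is not a perfect cube.
  y = 3: RHS = 546 is not a perfect cube.
  y = -3: RHS = -534 is not a perfect cube.
Continuing the search up to |y| = 50 finds no solutions either.
No (x, y) in the scanned range satisfies the equation.

No integer solutions with |y| ≤ 50.


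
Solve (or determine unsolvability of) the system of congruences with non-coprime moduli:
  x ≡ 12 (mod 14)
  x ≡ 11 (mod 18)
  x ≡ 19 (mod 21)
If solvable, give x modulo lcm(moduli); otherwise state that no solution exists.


Moduli 14, 18, 21 are not pairwise coprime, so CRT works modulo lcm(m_i) when all pairwise compatibility conditions hold.
Pairwise compatibility: gcd(m_i, m_j) must divide a_i - a_j for every pair.
Merge one congruence at a time:
  Start: x ≡ 12 (mod 14).
  Combine with x ≡ 11 (mod 18): gcd(14, 18) = 2, and 11 - 12 = -1 is NOT divisible by 2.
    ⇒ system is inconsistent (no integer solution).

No solution (the system is inconsistent).


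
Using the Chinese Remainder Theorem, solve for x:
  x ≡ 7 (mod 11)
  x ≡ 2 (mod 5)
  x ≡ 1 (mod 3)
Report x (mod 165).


Moduli 11, 5, 3 are pairwise coprime; by CRT there is a unique solution modulo M = 11 · 5 · 3 = 165.
Solve pairwise, accumulating the modulus:
  Start with x ≡ 7 (mod 11).
  Combine with x ≡ 2 (mod 5): since gcd(11, 5) = 1, we get a unique residue mod 55.
    Write x = 7 + 11·t and substitute into x ≡ 2 (mod 5): 11·t ≡ 2 − 7 = -5 (mod 5).
    Reduce coefficients mod 5: 1·t ≡ 0 (mod 5).
    So t ≡ 0 (mod 5).
    Then x = 7 + 11·0 = 7, valid modulo lcm(11, 5) = 55: x ≡ 7 (mod 55).
  Combine with x ≡ 1 (mod 3): since gcd(55, 3) = 1, we get a unique residue mod 165.
    Write x = 7 + 55·t and substitute into x ≡ 1 (mod 3): 55·t ≡ 1 − 7 = -6 (mod 3).
    Reduce coefficients mod 3: 1·t ≡ 0 (mod 3).
    So t ≡ 0 (mod 3).
    Then x = 7 + 55·0 = 7, valid modulo lcm(55, 3) = 165: x ≡ 7 (mod 165).
Verify: 7 mod 11 = 7 ✓, 7 mod 5 = 2 ✓, 7 mod 3 = 1 ✓.

x ≡ 7 (mod 165).


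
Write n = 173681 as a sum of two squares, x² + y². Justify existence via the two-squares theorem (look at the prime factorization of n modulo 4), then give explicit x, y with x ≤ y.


Step 1: Factor n = 173681 = 29 · 53 · 113.
Step 2: Check the mod-4 condition on each prime factor: 29 ≡ 1 (mod 4), exponent 1; 53 ≡ 1 (mod 4), exponent 1; 113 ≡ 1 (mod 4), exponent 1.
All primes ≡ 3 (mod 4) appear to even exponent (or don't appear), so by the two-squares theorem n IS expressible as a sum of two squares.
Step 3: Build a representation. Here n = 29 · 53 · 113 is a product of primes ≡ 1 (mod 4). Each prime p ≡ 1 (mod 4) is itself a sum of two squares; find a² by testing p − a² for a perfect square:
  29: 29 − 1² = 28, 29 − 2² = 25 = 5² ⇒ 29 = 2² + 5².
  53: 53 − 1² = 52, 53 − 2² = 49 = 7² ⇒ 53 = 2² + 7².
  113: 113 − 1² = 112, 113 − 2² = 109, 113 − 3² = 104, 113 − 4² = 97, 113 − 5² = 88, 113 − 6² = 77, 113 − 7² = 64 = 8² ⇒ 113 = 7² + 8².
  Combine using the Brahmagupta–Fibonacci identity (a² + b²)(c² + d²) = (ac − bd)² + (ad + bc)² = (ac + bd)² + (ad − bc)²:
  29 · 53 = 1537: from (2² + 5²)(2² + 7²), take (2·2 − 5·7, 2·7 + 5·2) = (4 − 35, 14 + 10) = (-31, 24); dropping signs (only squares matter) gives (31, 24); check 31² + 24² = 961 + 576 = 1537 ✓.
  1537 · 113 = 173681: from (31² + 24²)(7² + 8²), take (31·7 − 24·8, 31·8 + 24·7) = (217 − 192, 248 + 168) = (25, 416); check 25² + 416² = 625 + 173056 = 173681 ✓.
Step 4: Order so x ≤ y and verify: 25² + 416² = 625 + 173056 = 173681 = n. ✓

n = 173681 = 25² + 416² (one valid representation with x ≤ y).


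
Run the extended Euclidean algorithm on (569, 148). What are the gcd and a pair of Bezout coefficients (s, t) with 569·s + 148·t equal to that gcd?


Euclidean algorithm on (569, 148) — divide until remainder is 0:
  569 = 3 · 148 + 125
  148 = 1 · 125 + 23
  125 = 5 · 23 + 10
  23 = 2 · 10 + 3
  10 = 3 · 3 + 1
  3 = 3 · 1 + 0
gcd(569, 148) = 1.
Track Bezout coefficients alongside the remainders: start with r₀ = 569 = a·1 + b·0 (s = 1, t = 0) and r₁ = 148 = a·0 + b·1 (s = 0, t = 1); each new remainder r_{k+1} = r_{k-1} − q_k·r_k inherits s_{k+1} = s_{k-1} − q_k·s_k, t_{k+1} = t_{k-1} − q_k·t_k, so r_k = a·s_k + b·t_k at every step:
  q = 3: r = 125, s = 1 − 3·0 = 1, t = 0 − 3·1 = -3  (check: 569·1 + 148·(-3) = 125)
  q = 1: r = 23, s = 0 − 1·1 = -1, t = 1 − 1·(-3) = 4  (check: 569·(-1) + 148·4 = 23)
  q = 5: r = 10, s = 1 − 5·(-1) = 6, t = -3 − 5·4 = -23  (check: 569·6 + 148·(-23) = 10)
  q = 2: r = 3, s = -1 − 2·6 = -13, t = 4 − 2·(-23) = 50  (check: 569·(-13) + 148·50 = 3)
  q = 3: r = 1, s = 6 − 3·(-13) = 45, t = -23 − 3·50 = -173  (check: 569·45 + 148·(-173) = 1)
The row with r = 1 (the gcd) gives the Bezout coefficients s = 45, t = -173.
Result: 569 · (45) + 148 · (-173) = 1.

gcd(569, 148) = 1; s = 45, t = -173 (check: 569·45 + 148·(-173) = 1).


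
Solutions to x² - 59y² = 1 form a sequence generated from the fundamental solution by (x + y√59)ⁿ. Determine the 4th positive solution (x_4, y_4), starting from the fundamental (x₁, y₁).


Step 1: Find the fundamental solution (x₁, y₁) of x² - 59y² = 1.
  Expand √59 as a continued fraction. a₀ = ⌊√59⌋ = 7; iterate m_{k+1} = d_k·a_k − m_k, d_{k+1} = (59 − m_{k+1}²)/d_k, a_{k+1} = ⌊(a₀ + m_{k+1})/d_{k+1}⌋ (starting m₀ = 0, d₀ = 1), with convergents p_k = a_k·p_{k-1} + p_{k-2}, q_k = a_k·q_{k-1} + q_{k-2} (p₋₁ = 1, q₋₁ = 0):
  k = 0: a₀ = 7; p₀/q₀ = 7/1; p₀² − 59·q₀² = 49 − 59 = -10.
  k = 1: m = 7, d = 10, a = ⌊(7 + 7)/10⌋ = 1; p/q = (1·7 + 1)/(1·1 + 0) = 8/1; p² − 59·q² = 64 − 59 = 5.
  k = 2: m = 3, d = 5, a = ⌊(7 + 3)/5⌋ = 2; p/q = (2·8 + 7)/(2·1 + 1) = 23/3; p² − 59·q² = 529 − 531 = -2.
  k = 3: m = 7, d = 2, a = ⌊(7 + 7)/2⌋ = 7; p/q = (7·23 + 8)/(7·3 + 1) = 169/22; p² − 59·q² = 28561 − 28556 = 5.
  k = 4: m = 7, d = 5, a = ⌊(7 + 7)/5⌋ = 2; p/q = (2·169 + 23)/(2·22 + 3) = 361/47; p² − 59·q² = 130321 − 130331 = -10.
  k = 5: m = 3, d = 10, a = ⌊(7 + 3)/10⌋ = 1; p/q = (1·361 + 169)/(1·47 + 22) = 530/69; p² − 59·q² = 280900 − 280899 = 1.
  The first convergent with p² − 59·q² = 1 gives the fundamental solution (x₁, y₁) = (530, 69).
Step 2: Apply the recurrence (x_{n+1}, y_{n+1}) = (x₁x_n + 59y₁y_n, x₁y_n + y₁x_n) repeatedly.
  From (x_1, y_1) = (530, 69): x_2 = 530·530 + 59·69·69 = 561799; y_2 = 530·69 + 69·530 = 73140.
  From (x_2, y_2) = (561799, 73140): x_3 = 530·561799 + 59·69·73140 = 595506410; y_3 = 530·73140 + 69·561799 = 77528331.
  From (x_3, y_3) = (595506410, 77528331): x_4 = 530·595506410 + 59·69·77528331 = 631236232801; y_4 = 530·77528331 + 69·595506410 = 82179957720.
Step 3: Verify x_4² - 59·y_4² = 398459181600798268305601 - 398459181600798268305600 = 1 (should be 1). ✓

(x_1, y_1) = (530, 69); (x_4, y_4) = (631236232801, 82179957720).


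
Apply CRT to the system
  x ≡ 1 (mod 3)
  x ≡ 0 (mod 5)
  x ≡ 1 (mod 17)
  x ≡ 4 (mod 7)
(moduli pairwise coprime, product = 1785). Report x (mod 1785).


Product of moduli M = 3 · 5 · 17 · 7 = 1785.
Merge one congruence at a time:
  Start: x ≡ 1 (mod 3).
  Combine with x ≡ 0 (mod 5); new modulus lcm = 15.
    Write x = 1 + 3·t and substitute into x ≡ 0 (mod 5): 3·t ≡ 0 − 1 = -1 (mod 5).
    Reduce coefficients mod 5: 3·t ≡ 4 (mod 5).
    The inverse of 3 mod 5 is 2 (since 3·2 = 6 = 1·5 + 1), so t ≡ 2·4 = 8 ≡ 3 (mod 5).
    Then x = 1 + 3·3 = 10, valid modulo lcm(3, 5) = 15: x ≡ 10 (mod 15).
  Combine with x ≡ 1 (mod 17); new modulus lcm = 255.
    Write x = 10 + 15·t and substitute into x ≡ 1 (mod 17): 15·t ≡ 1 − 10 = -9 (mod 17).
    Reduce coefficients mod 17: 15·t ≡ 8 (mod 17).
    The inverse of 15 mod 17 is 8 (since 15·8 = 120 = 7·17 + 1), so t ≡ 8·8 = 64 ≡ 13 (mod 17).
    Then x = 10 + 15·13 = 205, valid modulo lcm(15, 17) = 255: x ≡ 205 (mod 255).
  Combine with x ≡ 4 (mod 7); new modulus lcm = 1785.
    Write x = 205 + 255·t and substitute into x ≡ 4 (mod 7): 255·t ≡ 4 − 205 = -201 (mod 7).
    Reduce coefficients mod 7: 3·t ≡ 2 (mod 7).
    The inverse of 3 mod 7 is 5 (since 3·5 = 15 = 2·7 + 1), so t ≡ 5·2 = 10 ≡ 3 (mod 7).
    Then x = 205 + 255·3 = 970, valid modulo lcm(255, 7) = 1785: x ≡ 970 (mod 1785).
Verify against each original: 970 mod 3 = 1, 970 mod 5 = 0, 970 mod 17 = 1, 970 mod 7 = 4.

x ≡ 970 (mod 1785).


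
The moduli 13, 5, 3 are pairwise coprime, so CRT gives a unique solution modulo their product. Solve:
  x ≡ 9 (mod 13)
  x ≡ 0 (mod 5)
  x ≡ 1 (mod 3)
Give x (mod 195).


Moduli 13, 5, 3 are pairwise coprime; by CRT there is a unique solution modulo M = 13 · 5 · 3 = 195.
Solve pairwise, accumulating the modulus:
  Start with x ≡ 9 (mod 13).
  Combine with x ≡ 0 (mod 5): since gcd(13, 5) = 1, we get a unique residue mod 65.
    Write x = 9 + 13·t and substitute into x ≡ 0 (mod 5): 13·t ≡ 0 − 9 = -9 (mod 5).
    Reduce coefficients mod 5: 3·t ≡ 1 (mod 5).
    The inverse of 3 mod 5 is 2 (since 3·2 = 6 = 1·5 + 1), so t ≡ 2·1 = 2 ≡ 2 (mod 5).
    Then x = 9 + 13·2 = 35, valid modulo lcm(13, 5) = 65: x ≡ 35 (mod 65).
  Combine with x ≡ 1 (mod 3): since gcd(65, 3) = 1, we get a unique residue mod 195.
    Write x = 35 + 65·t and substitute into x ≡ 1 (mod 3): 65·t ≡ 1 − 35 = -34 (mod 3).
    Reduce coefficients mod 3: 2·t ≡ 2 (mod 3).
    The inverse of 2 mod 3 is 2 (since 2·2 = 4 = 1·3 + 1), so t ≡ 2·2 = 4 ≡ 1 (mod 3).
    Then x = 35 + 65·1 = 100, valid modulo lcm(65, 3) = 195: x ≡ 100 (mod 195).
Verify: 100 mod 13 = 9 ✓, 100 mod 5 = 0 ✓, 100 mod 3 = 1 ✓.

x ≡ 100 (mod 195).


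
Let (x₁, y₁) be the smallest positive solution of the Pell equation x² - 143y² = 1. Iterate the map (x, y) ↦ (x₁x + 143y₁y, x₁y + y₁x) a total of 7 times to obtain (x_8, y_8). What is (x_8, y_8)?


Step 1: Find the fundamental solution (x₁, y₁) of x² - 143y² = 1.
  Expand √143 as a continued fraction. a₀ = ⌊√143⌋ = 11; iterate m_{k+1} = d_k·a_k − m_k, d_{k+1} = (143 − m_{k+1}²)/d_k, a_{k+1} = ⌊(a₀ + m_{k+1})/d_{k+1}⌋ (starting m₀ = 0, d₀ = 1), with convergents p_k = a_k·p_{k-1} + p_{k-2}, q_k = a_k·q_{k-1} + q_{k-2} (p₋₁ = 1, q₋₁ = 0):
  k = 0: a₀ = 11; p₀/q₀ = 11/1; p₀² − 143·q₀² = 121 − 143 = -22.
  k = 1: m = 11, d = 22, a = ⌊(11 + 11)/22⌋ = 1; p/q = (1·11 + 1)/(1·1 + 0) = 12/1; p² − 143·q² = 144 − 143 = 1.
  The first convergent with p² − 143·q² = 1 gives the fundamental solution (x₁, y₁) = (12, 1).
Step 2: Apply the recurrence (x_{n+1}, y_{n+1}) = (x₁x_n + 143y₁y_n, x₁y_n + y₁x_n) repeatedly.
  From (x_1, y_1) = (12, 1): x_2 = 12·12 + 143·1·1 = 287; y_2 = 12·1 + 1·12 = 24.
  From (x_2, y_2) = (287, 24): x_3 = 12·287 + 143·1·24 = 6876; y_3 = 12·24 + 1·287 = 575.
  From (x_3, y_3) = (6876, 575): x_4 = 12·6876 + 143·1·575 = 164737; y_4 = 12·575 + 1·6876 = 13776.
  From (x_4, y_4) = (164737, 13776): x_5 = 12·164737 + 143·1·13776 = 3946812; y_5 = 12·13776 + 1·164737 = 330049.
  From (x_5, y_5) = (3946812, 330049): x_6 = 12·3946812 + 143·1·330049 = 94558751; y_6 = 12·330049 + 1·3946812 = 7907400.
  From (x_6, y_6) = (94558751, 7907400): x_7 = 12·94558751 + 143·1·7907400 = 2265463212; y_7 = 12·7907400 + 1·94558751 = 189447551.
  From (x_7, y_7) = (2265463212, 189447551): x_8 = 12·2265463212 + 143·1·189447551 = 54276558337; y_8 = 12·189447551 + 1·2265463212 = 4538833824.
Step 3: Verify x_8² - 143·y_8² = 2945944784909764205569 - 2945944784909764205568 = 1 (should be 1). ✓

(x_1, y_1) = (12, 1); (x_8, y_8) = (54276558337, 4538833824).


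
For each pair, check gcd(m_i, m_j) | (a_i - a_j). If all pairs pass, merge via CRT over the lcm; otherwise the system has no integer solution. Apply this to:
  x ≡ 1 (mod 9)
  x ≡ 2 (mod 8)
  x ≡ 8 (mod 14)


Moduli 9, 8, 14 are not pairwise coprime, so CRT works modulo lcm(m_i) when all pairwise compatibility conditions hold.
Pairwise compatibility: gcd(m_i, m_j) must divide a_i - a_j for every pair.
Merge one congruence at a time:
  Start: x ≡ 1 (mod 9).
  Combine with x ≡ 2 (mod 8): gcd(9, 8) = 1; 2 - 1 = 1, which IS divisible by 1, so compatible.
    Write x = 1 + 9·t and substitute into x ≡ 2 (mod 8): 9·t ≡ 2 − 1 = 1 (mod 8).
    Reduce coefficients mod 8: 1·t ≡ 1 (mod 8).
    So t ≡ 1 (mod 8).
    Then x = 1 + 9·1 = 10, valid modulo lcm(9, 8) = 72: x ≡ 10 (mod 72).
  Combine with x ≡ 8 (mod 14): gcd(72, 14) = 2; 8 - 10 = -2, which IS divisible by 2, so compatible.
    Write x = 10 + 72·t and substitute into x ≡ 8 (mod 14): 72·t ≡ 8 − 10 = -2 (mod 14).
    Divide the congruence (and modulus) by g = 2: 36·t ≡ -1 (mod 7).
    Reduce coefficients mod 7: 1·t ≡ 6 (mod 7).
    So t ≡ 6 (mod 7).
    Then x = 10 + 72·6 = 442, valid modulo lcm(72, 14) = 504: x ≡ 442 (mod 504).
Verify: 442 mod 9 = 1, 442 mod 8 = 2, 442 mod 14 = 8.

x ≡ 442 (mod 504).


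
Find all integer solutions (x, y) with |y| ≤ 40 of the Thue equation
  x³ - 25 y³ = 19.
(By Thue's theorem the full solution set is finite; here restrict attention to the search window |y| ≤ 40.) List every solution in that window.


The equation is x³ - 25y³ = 19. For fixed y, x³ = 25·y³ + 19, so a solution requires the RHS to be a perfect cube.
Strategy: iterate y from -40 to 40, compute RHS = 25·y³ + 19, and check whether it is a (positive or negative) perfect cube.
Check small values of y:
  y = 0: RHS = 19 is not a perfect cube.
  y = 1: RHS = 44 is not a perfect cube.
  y = -1: RHS = -6 is not a perfect cube.
  y = 2: RHS = 219 is not a perfect cube.
  y = -2: RHS = -181 is not a perfect cube.
  y = 3: RHS = 694 is not a perfect cube.
  y = -3: RHS = -656 is not a perfect cube.
Continuing the search up to |y| = 40 finds no solutions either.
No (x, y) in the scanned range satisfies the equation.

No integer solutions with |y| ≤ 40.


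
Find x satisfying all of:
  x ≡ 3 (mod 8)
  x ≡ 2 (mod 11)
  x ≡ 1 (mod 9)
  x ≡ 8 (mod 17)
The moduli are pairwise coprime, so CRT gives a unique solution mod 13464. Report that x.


Product of moduli M = 8 · 11 · 9 · 17 = 13464.
Merge one congruence at a time:
  Start: x ≡ 3 (mod 8).
  Combine with x ≡ 2 (mod 11); new modulus lcm = 88.
    Write x = 3 + 8·t and substitute into x ≡ 2 (mod 11): 8·t ≡ 2 − 3 = -1 (mod 11).
    Reduce coefficients mod 11: 8·t ≡ 10 (mod 11).
    The inverse of 8 mod 11 is 7 (since 8·7 = 56 = 5·11 + 1), so t ≡ 7·10 = 70 ≡ 4 (mod 11).
    Then x = 3 + 8·4 = 35, valid modulo lcm(8, 11) = 88: x ≡ 35 (mod 88).
  Combine with x ≡ 1 (mod 9); new modulus lcm = 792.
    Write x = 35 + 88·t and substitute into x ≡ 1 (mod 9): 88·t ≡ 1 − 35 = -34 (mod 9).
    Reduce coefficients mod 9: 7·t ≡ 2 (mod 9).
    The inverse of 7 mod 9 is 4 (since 7·4 = 28 = 3·9 + 1), so t ≡ 4·2 = 8 ≡ 8 (mod 9).
    Then x = 35 + 88·8 = 739, valid modulo lcm(88, 9) = 792: x ≡ 739 (mod 792).
  Combine with x ≡ 8 (mod 17); new modulus lcm = 13464.
    Write x = 739 + 792·t and substitute into x ≡ 8 (mod 17): 792·t ≡ 8 − 739 = -731 (mod 17).
    Reduce coefficients mod 17: 10·t ≡ 0 (mod 17).
    The inverse of 10 mod 17 is 12 (since 10·12 = 120 = 7·17 + 1), so t ≡ 12·0 = 0 ≡ 0 (mod 17).
    Then x = 739 + 792·0 = 739, valid modulo lcm(792, 17) = 13464: x ≡ 739 (mod 13464).
Verify against each original: 739 mod 8 = 3, 739 mod 11 = 2, 739 mod 9 = 1, 739 mod 17 = 8.

x ≡ 739 (mod 13464).


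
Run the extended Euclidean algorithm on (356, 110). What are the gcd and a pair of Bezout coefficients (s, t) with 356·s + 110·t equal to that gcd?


Euclidean algorithm on (356, 110) — divide until remainder is 0:
  356 = 3 · 110 + 26
  110 = 4 · 26 + 6
  26 = 4 · 6 + 2
  6 = 3 · 2 + 0
gcd(356, 110) = 2.
Track Bezout coefficients alongside the remainders: start with r₀ = 356 = a·1 + b·0 (s = 1, t = 0) and r₁ = 110 = a·0 + b·1 (s = 0, t = 1); each new remainder r_{k+1} = r_{k-1} − q_k·r_k inherits s_{k+1} = s_{k-1} − q_k·s_k, t_{k+1} = t_{k-1} − q_k·t_k, so r_k = a·s_k + b·t_k at every step:
  q = 3: r = 26, s = 1 − 3·0 = 1, t = 0 − 3·1 = -3  (check: 356·1 + 110·(-3) = 26)
  q = 4: r = 6, s = 0 − 4·1 = -4, t = 1 − 4·(-3) = 13  (check: 356·(-4) + 110·13 = 6)
  q = 4: r = 2, s = 1 − 4·(-4) = 17, t = -3 − 4·13 = -55  (check: 356·17 + 110·(-55) = 2)
The row with r = 2 (the gcd) gives the Bezout coefficients s = 17, t = -55.
Result: 356 · (17) + 110 · (-55) = 2.

gcd(356, 110) = 2; s = 17, t = -55 (check: 356·17 + 110·(-55) = 2).


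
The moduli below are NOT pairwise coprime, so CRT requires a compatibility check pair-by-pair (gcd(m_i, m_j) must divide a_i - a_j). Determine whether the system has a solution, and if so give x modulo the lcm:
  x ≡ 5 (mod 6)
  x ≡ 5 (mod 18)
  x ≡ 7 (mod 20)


Moduli 6, 18, 20 are not pairwise coprime, so CRT works modulo lcm(m_i) when all pairwise compatibility conditions hold.
Pairwise compatibility: gcd(m_i, m_j) must divide a_i - a_j for every pair.
Merge one congruence at a time:
  Start: x ≡ 5 (mod 6).
  Combine with x ≡ 5 (mod 18): gcd(6, 18) = 6; 5 - 5 = 0, which IS divisible by 6, so compatible.
    Write x = 5 + 6·t and substitute into x ≡ 5 (mod 18): 6·t ≡ 5 − 5 = 0 (mod 18).
    Divide the congruence (and modulus) by g = 6: 1·t ≡ 0 (mod 3).
    So t ≡ 0 (mod 3).
    Then x = 5 + 6·0 = 5, valid modulo lcm(6, 18) = 18: x ≡ 5 (mod 18).
  Combine with x ≡ 7 (mod 20): gcd(18, 20) = 2; 7 - 5 = 2, which IS divisible by 2, so compatible.
    Write x = 5 + 18·t and substitute into x ≡ 7 (mod 20): 18·t ≡ 7 − 5 = 2 (mod 20).
    Divide the congruence (and modulus) by g = 2: 9·t ≡ 1 (mod 10).
    The inverse of 9 mod 10 is 9 (since 9·9 = 81 = 8·10 + 1), so t ≡ 9·1 = 9 ≡ 9 (mod 10).
    Then x = 5 + 18·9 = 167, valid modulo lcm(18, 20) = 180: x ≡ 167 (mod 180).
Verify: 167 mod 6 = 5, 167 mod 18 = 5, 167 mod 20 = 7.

x ≡ 167 (mod 180).


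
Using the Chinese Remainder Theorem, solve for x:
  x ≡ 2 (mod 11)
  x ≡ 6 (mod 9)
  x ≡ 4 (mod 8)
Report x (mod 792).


Moduli 11, 9, 8 are pairwise coprime; by CRT there is a unique solution modulo M = 11 · 9 · 8 = 792.
Solve pairwise, accumulating the modulus:
  Start with x ≡ 2 (mod 11).
  Combine with x ≡ 6 (mod 9): since gcd(11, 9) = 1, we get a unique residue mod 99.
    Write x = 2 + 11·t and substitute into x ≡ 6 (mod 9): 11·t ≡ 6 − 2 = 4 (mod 9).
    Reduce coefficients mod 9: 2·t ≡ 4 (mod 9).
    The inverse of 2 mod 9 is 5 (since 2·5 = 10 = 1·9 + 1), so t ≡ 5·4 = 20 ≡ 2 (mod 9).
    Then x = 2 + 11·2 = 24, valid modulo lcm(11, 9) = 99: x ≡ 24 (mod 99).
  Combine with x ≡ 4 (mod 8): since gcd(99, 8) = 1, we get a unique residue mod 792.
    Write x = 24 + 99·t and substitute into x ≡ 4 (mod 8): 99·t ≡ 4 − 24 = -20 (mod 8).
    Reduce coefficients mod 8: 3·t ≡ 4 (mod 8).
    The inverse of 3 mod 8 is 3 (since 3·3 = 9 = 1·8 + 1), so t ≡ 3·4 = 12 ≡ 4 (mod 8).
    Then x = 24 + 99·4 = 420, valid modulo lcm(99, 8) = 792: x ≡ 420 (mod 792).
Verify: 420 mod 11 = 2 ✓, 420 mod 9 = 6 ✓, 420 mod 8 = 4 ✓.

x ≡ 420 (mod 792).


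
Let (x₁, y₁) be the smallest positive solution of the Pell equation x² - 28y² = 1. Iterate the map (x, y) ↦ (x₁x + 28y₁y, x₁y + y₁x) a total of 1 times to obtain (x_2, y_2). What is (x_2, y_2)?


Step 1: Find the fundamental solution (x₁, y₁) of x² - 28y² = 1.
  Expand √28 as a continued fraction. a₀ = ⌊√28⌋ = 5; iterate m_{k+1} = d_k·a_k − m_k, d_{k+1} = (28 − m_{k+1}²)/d_k, a_{k+1} = ⌊(a₀ + m_{k+1})/d_{k+1}⌋ (starting m₀ = 0, d₀ = 1), with convergents p_k = a_k·p_{k-1} + p_{k-2}, q_k = a_k·q_{k-1} + q_{k-2} (p₋₁ = 1, q₋₁ = 0):
  k = 0: a₀ = 5; p₀/q₀ = 5/1; p₀² − 28·q₀² = 25 − 28 = -3.
  k = 1: m = 5, d = 3, a = ⌊(5 + 5)/3⌋ = 3; p/q = (3·5 + 1)/(3·1 + 0) = 16/3; p² − 28·q² = 256 − 252 = 4.
  k = 2: m = 4, d = 4, a = ⌊(5 + 4)/4⌋ = 2; p/q = (2·16 + 5)/(2·3 + 1) = 37/7; p² − 28·q² = 1369 − 1372 = -3.
  k = 3: m = 4, d = 3, a = ⌊(5 + 4)/3⌋ = 3; p/q = (3·37 + 16)/(3·7 + 3) = 127/24; p² − 28·q² = 16129 − 16128 = 1.
  The first convergent with p² − 28·q² = 1 gives the fundamental solution (x₁, y₁) = (127, 24).
Step 2: Apply the recurrence (x_{n+1}, y_{n+1}) = (x₁x_n + 28y₁y_n, x₁y_n + y₁x_n) repeatedly.
  From (x_1, y_1) = (127, 24): x_2 = 127·127 + 28·24·24 = 32257; y_2 = 127·24 + 24·127 = 6096.
Step 3: Verify x_2² - 28·y_2² = 1040514049 - 1040514048 = 1 (should be 1). ✓

(x_1, y_1) = (127, 24); (x_2, y_2) = (32257, 6096).


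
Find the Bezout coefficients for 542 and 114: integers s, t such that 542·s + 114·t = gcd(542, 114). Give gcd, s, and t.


Euclidean algorithm on (542, 114) — divide until remainder is 0:
  542 = 4 · 114 + 86
  114 = 1 · 86 + 28
  86 = 3 · 28 + 2
  28 = 14 · 2 + 0
gcd(542, 114) = 2.
Track Bezout coefficients alongside the remainders: start with r₀ = 542 = a·1 + b·0 (s = 1, t = 0) and r₁ = 114 = a·0 + b·1 (s = 0, t = 1); each new remainder r_{k+1} = r_{k-1} − q_k·r_k inherits s_{k+1} = s_{k-1} − q_k·s_k, t_{k+1} = t_{k-1} − q_k·t_k, so r_k = a·s_k + b·t_k at every step:
  q = 4: r = 86, s = 1 − 4·0 = 1, t = 0 − 4·1 = -4  (check: 542·1 + 114·(-4) = 86)
  q = 1: r = 28, s = 0 − 1·1 = -1, t = 1 − 1·(-4) = 5  (check: 542·(-1) + 114·5 = 28)
  q = 3: r = 2, s = 1 − 3·(-1) = 4, t = -4 − 3·5 = -19  (check: 542·4 + 114·(-19) = 2)
The row with r = 2 (the gcd) gives the Bezout coefficients s = 4, t = -19.
Result: 542 · (4) + 114 · (-19) = 2.

gcd(542, 114) = 2; s = 4, t = -19 (check: 542·4 + 114·(-19) = 2).


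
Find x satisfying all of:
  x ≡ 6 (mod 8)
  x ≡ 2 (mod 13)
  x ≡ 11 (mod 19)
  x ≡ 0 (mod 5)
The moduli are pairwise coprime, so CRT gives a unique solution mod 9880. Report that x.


Product of moduli M = 8 · 13 · 19 · 5 = 9880.
Merge one congruence at a time:
  Start: x ≡ 6 (mod 8).
  Combine with x ≡ 2 (mod 13); new modulus lcm = 104.
    Write x = 6 + 8·t and substitute into x ≡ 2 (mod 13): 8·t ≡ 2 − 6 = -4 (mod 13).
    Reduce coefficients mod 13: 8·t ≡ 9 (mod 13).
    The inverse of 8 mod 13 is 5 (since 8·5 = 40 = 3·13 + 1), so t ≡ 5·9 = 45 ≡ 6 (mod 13).
    Then x = 6 + 8·6 = 54, valid modulo lcm(8, 13) = 104: x ≡ 54 (mod 104).
  Combine with x ≡ 11 (mod 19); new modulus lcm = 1976.
    Write x = 54 + 104·t and substitute into x ≡ 11 (mod 19): 104·t ≡ 11 − 54 = -43 (mod 19).
    Reduce coefficients mod 19: 9·t ≡ 14 (mod 19).
    The inverse of 9 mod 19 is 17 (since 9·17 = 153 = 8·19 + 1), so t ≡ 17·14 = 238 ≡ 10 (mod 19).
    Then x = 54 + 104·10 = 1094, valid modulo lcm(104, 19) = 1976: x ≡ 1094 (mod 1976).
  Combine with x ≡ 0 (mod 5); new modulus lcm = 9880.
    Write x = 1094 + 1976·t and substitute into x ≡ 0 (mod 5): 1976·t ≡ 0 − 1094 = -1094 (mod 5).
    Reduce coefficients mod 5: 1·t ≡ 1 (mod 5).
    So t ≡ 1 (mod 5).
    Then x = 1094 + 1976·1 = 3070, valid modulo lcm(1976, 5) = 9880: x ≡ 3070 (mod 9880).
Verify against each original: 3070 mod 8 = 6, 3070 mod 13 = 2, 3070 mod 19 = 11, 3070 mod 5 = 0.

x ≡ 3070 (mod 9880).


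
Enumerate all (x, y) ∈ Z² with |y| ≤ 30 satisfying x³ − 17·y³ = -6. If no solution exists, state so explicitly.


The equation is x³ - 17y³ = -6. For fixed y, x³ = 17·y³ − 6, so a solution requires the RHS to be a perfect cube.
Strategy: iterate y from -30 to 30, compute RHS = 17·y³ − 6, and check whether it is a (positive or negative) perfect cube.
Check small values of y:
  y = 0: RHS = -6 is not a perfect cube.
  y = 1: RHS = 11 is not a perfect cube.
  y = -1: RHS = -23 is not a perfect cube.
  y = 2: RHS = 130 is not a perfect cube.
  y = -2: RHS = -142 is not a perfect cube.
  y = 3: RHS = 453 is not a perfect cube.
  y = -3: RHS = -465 is not a perfect cube.
Continuing the search up to |y| = 30 finds no solutions either.
No (x, y) in the scanned range satisfies the equation.

No integer solutions with |y| ≤ 30.


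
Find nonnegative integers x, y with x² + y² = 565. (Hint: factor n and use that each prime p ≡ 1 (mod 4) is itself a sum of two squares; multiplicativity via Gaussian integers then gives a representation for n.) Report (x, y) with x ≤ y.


Step 1: Factor n = 565 = 5 · 113.
Step 2: Check the mod-4 condition on each prime factor: 5 ≡ 1 (mod 4), exponent 1; 113 ≡ 1 (mod 4), exponent 1.
All primes ≡ 3 (mod 4) appear to even exponent (or don't appear), so by the two-squares theorem n IS expressible as a sum of two squares.
Step 3: Build a representation. Here n = 5 · 113 is a product of primes ≡ 1 (mod 4). Each prime p ≡ 1 (mod 4) is itself a sum of two squares; find a² by testing p − a² for a perfect square:
  5: 5 − 1² = 4 = 2² ⇒ 5 = 1² + 2².
  113: 113 − 1² = 112, 113 − 2² = 109, 113 − 3² = 104, 113 − 4² = 97, 113 − 5² = 88, 113 − 6² = 77, 113 − 7² = 64 = 8² ⇒ 113 = 7² + 8².
  Combine using the Brahmagupta–Fibonacci identity (a² + b²)(c² + d²) = (ac − bd)² + (ad + bc)² = (ac + bd)² + (ad − bc)²:
  5 · 113 = 565: from (1² + 2²)(7² + 8²), take (1·7 − 2·8, 1·8 + 2·7) = (7 − 16, 8 + 14) = (-9, 22); dropping signs (only squares matter) gives (9, 22); check 9² + 22² = 81 + 484 = 565 ✓.
Step 4: Order so x ≤ y and verify: 9² + 22² = 81 + 484 = 565 = n. ✓

n = 565 = 9² + 22² (one valid representation with x ≤ y).


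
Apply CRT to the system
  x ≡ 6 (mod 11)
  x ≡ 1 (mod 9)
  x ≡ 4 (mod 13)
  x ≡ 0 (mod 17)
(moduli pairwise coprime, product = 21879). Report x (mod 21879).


Product of moduli M = 11 · 9 · 13 · 17 = 21879.
Merge one congruence at a time:
  Start: x ≡ 6 (mod 11).
  Combine with x ≡ 1 (mod 9); new modulus lcm = 99.
    Write x = 6 + 11·t and substitute into x ≡ 1 (mod 9): 11·t ≡ 1 − 6 = -5 (mod 9).
    Reduce coefficients mod 9: 2·t ≡ 4 (mod 9).
    The inverse of 2 mod 9 is 5 (since 2·5 = 10 = 1·9 + 1), so t ≡ 5·4 = 20 ≡ 2 (mod 9).
    Then x = 6 + 11·2 = 28, valid modulo lcm(11, 9) = 99: x ≡ 28 (mod 99).
  Combine with x ≡ 4 (mod 13); new modulus lcm = 1287.
    Write x = 28 + 99·t and substitute into x ≡ 4 (mod 13): 99·t ≡ 4 − 28 = -24 (mod 13).
    Reduce coefficients mod 13: 8·t ≡ 2 (mod 13).
    The inverse of 8 mod 13 is 5 (since 8·5 = 40 = 3·13 + 1), so t ≡ 5·2 = 10 ≡ 10 (mod 13).
    Then x = 28 + 99·10 = 1018, valid modulo lcm(99, 13) = 1287: x ≡ 1018 (mod 1287).
  Combine with x ≡ 0 (mod 17); new modulus lcm = 21879.
    Write x = 1018 + 1287·t and substitute into x ≡ 0 (mod 17): 1287·t ≡ 0 − 1018 = -1018 (mod 17).
    Reduce coefficients mod 17: 12·t ≡ 2 (mod 17).
    The inverse of 12 mod 17 is 10 (since 12·10 = 120 = 7·17 + 1), so t ≡ 10·2 = 20 ≡ 3 (mod 17).
    Then x = 1018 + 1287·3 = 4879, valid modulo lcm(1287, 17) = 21879: x ≡ 4879 (mod 21879).
Verify against each original: 4879 mod 11 = 6, 4879 mod 9 = 1, 4879 mod 13 = 4, 4879 mod 17 = 0.

x ≡ 4879 (mod 21879).


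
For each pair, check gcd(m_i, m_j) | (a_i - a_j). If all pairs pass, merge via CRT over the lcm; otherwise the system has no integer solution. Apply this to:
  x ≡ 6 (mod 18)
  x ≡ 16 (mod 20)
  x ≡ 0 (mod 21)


Moduli 18, 20, 21 are not pairwise coprime, so CRT works modulo lcm(m_i) when all pairwise compatibility conditions hold.
Pairwise compatibility: gcd(m_i, m_j) must divide a_i - a_j for every pair.
Merge one congruence at a time:
  Start: x ≡ 6 (mod 18).
  Combine with x ≡ 16 (mod 20): gcd(18, 20) = 2; 16 - 6 = 10, which IS divisible by 2, so compatible.
    Write x = 6 + 18·t and substitute into x ≡ 16 (mod 20): 18·t ≡ 16 − 6 = 10 (mod 20).
    Divide the congruence (and modulus) by g = 2: 9·t ≡ 5 (mod 10).
    The inverse of 9 mod 10 is 9 (since 9·9 = 81 = 8·10 + 1), so t ≡ 9·5 = 45 ≡ 5 (mod 10).
    Then x = 6 + 18·5 = 96, valid modulo lcm(18, 20) = 180: x ≡ 96 (mod 180).
  Combine with x ≡ 0 (mod 21): gcd(180, 21) = 3; 0 - 96 = -96, which IS divisible by 3, so compatible.
    Write x = 96 + 180·t and substitute into x ≡ 0 (mod 21): 180·t ≡ 0 − 96 = -96 (mod 21).
    Divide the congruence (and modulus) by g = 3: 60·t ≡ -32 (mod 7).
    Reduce coefficients mod 7: 4·t ≡ 3 (mod 7).
    The inverse of 4 mod 7 is 2 (since 4·2 = 8 = 1·7 + 1), so t ≡ 2·3 = 6 ≡ 6 (mod 7).
    Then x = 96 + 180·6 = 1176, valid modulo lcm(180, 21) = 1260: x ≡ 1176 (mod 1260).
Verify: 1176 mod 18 = 6, 1176 mod 20 = 16, 1176 mod 21 = 0.

x ≡ 1176 (mod 1260).


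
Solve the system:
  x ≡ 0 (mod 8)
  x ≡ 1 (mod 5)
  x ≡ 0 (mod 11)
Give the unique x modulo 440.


Moduli 8, 5, 11 are pairwise coprime; by CRT there is a unique solution modulo M = 8 · 5 · 11 = 440.
Solve pairwise, accumulating the modulus:
  Start with x ≡ 0 (mod 8).
  Combine with x ≡ 1 (mod 5): since gcd(8, 5) = 1, we get a unique residue mod 40.
    Write x = 0 + 8·t and substitute into x ≡ 1 (mod 5): 8·t ≡ 1 − 0 = 1 (mod 5).
    Reduce coefficients mod 5: 3·t ≡ 1 (mod 5).
    The inverse of 3 mod 5 is 2 (since 3·2 = 6 = 1·5 + 1), so t ≡ 2·1 = 2 ≡ 2 (mod 5).
    Then x = 0 + 8·2 = 16, valid modulo lcm(8, 5) = 40: x ≡ 16 (mod 40).
  Combine with x ≡ 0 (mod 11): since gcd(40, 11) = 1, we get a unique residue mod 440.
    Write x = 16 + 40·t and substitute into x ≡ 0 (mod 11): 40·t ≡ 0 − 16 = -16 (mod 11).
    Reduce coefficients mod 11: 7·t ≡ 6 (mod 11).
    The inverse of 7 mod 11 is 8 (since 7·8 = 56 = 5·11 + 1), so t ≡ 8·6 = 48 ≡ 4 (mod 11).
    Then x = 16 + 40·4 = 176, valid modulo lcm(40, 11) = 440: x ≡ 176 (mod 440).
Verify: 176 mod 8 = 0 ✓, 176 mod 5 = 1 ✓, 176 mod 11 = 0 ✓.

x ≡ 176 (mod 440).


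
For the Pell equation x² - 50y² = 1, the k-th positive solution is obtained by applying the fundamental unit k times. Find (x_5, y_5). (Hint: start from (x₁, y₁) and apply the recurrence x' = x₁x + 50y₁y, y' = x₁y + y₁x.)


Step 1: Find the fundamental solution (x₁, y₁) of x² - 50y² = 1.
  Expand √50 as a continued fraction. a₀ = ⌊√50⌋ = 7; iterate m_{k+1} = d_k·a_k − m_k, d_{k+1} = (50 − m_{k+1}²)/d_k, a_{k+1} = ⌊(a₀ + m_{k+1})/d_{k+1}⌋ (starting m₀ = 0, d₀ = 1), with convergents p_k = a_k·p_{k-1} + p_{k-2}, q_k = a_k·q_{k-1} + q_{k-2} (p₋₁ = 1, q₋₁ = 0):
  k = 0: a₀ = 7; p₀/q₀ = 7/1; p₀² − 50·q₀² = 49 − 50 = -1.
  k = 1: m = 7, d = 1, a = ⌊(7 + 7)/1⌋ = 14; p/q = (14·7 + 1)/(14·1 + 0) = 99/14; p² − 50·q² = 9801 − 9800 = 1.
  The first convergent with p² − 50·q² = 1 gives the fundamental solution (x₁, y₁) = (99, 14).
Step 2: Apply the recurrence (x_{n+1}, y_{n+1}) = (x₁x_n + 50y₁y_n, x₁y_n + y₁x_n) repeatedly.
  From (x_1, y_1) = (99, 14): x_2 = 99·99 + 50·14·14 = 19601; y_2 = 99·14 + 14·99 = 2772.
  From (x_2, y_2) = (19601, 2772): x_3 = 99·19601 + 50·14·2772 = 3880899; y_3 = 99·2772 + 14·19601 = 548842.
  From (x_3, y_3) = (3880899, 548842): x_4 = 99·3880899 + 50·14·548842 = 768398401; y_4 = 99·548842 + 14·3880899 = 108667944.
  From (x_4, y_4) = (768398401, 108667944): x_5 = 99·768398401 + 50·14·108667944 = 152139002499; y_5 = 99·108667944 + 14·768398401 = 21515704070.
Step 3: Verify x_5² - 50·y_5² = 23146276081390728245001 - 23146276081390728245000 = 1 (should be 1). ✓

(x_1, y_1) = (99, 14); (x_5, y_5) = (152139002499, 21515704070).


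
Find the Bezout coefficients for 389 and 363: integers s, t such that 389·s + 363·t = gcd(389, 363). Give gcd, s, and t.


Euclidean algorithm on (389, 363) — divide until remainder is 0:
  389 = 1 · 363 + 26
  363 = 13 · 26 + 25
  26 = 1 · 25 + 1
  25 = 25 · 1 + 0
gcd(389, 363) = 1.
Track Bezout coefficients alongside the remainders: start with r₀ = 389 = a·1 + b·0 (s = 1, t = 0) and r₁ = 363 = a·0 + b·1 (s = 0, t = 1); each new remainder r_{k+1} = r_{k-1} − q_k·r_k inherits s_{k+1} = s_{k-1} − q_k·s_k, t_{k+1} = t_{k-1} − q_k·t_k, so r_k = a·s_k + b·t_k at every step:
  q = 1: r = 26, s = 1 − 1·0 = 1, t = 0 − 1·1 = -1  (check: 389·1 + 363·(-1) = 26)
  q = 13: r = 25, s = 0 − 13·1 = -13, t = 1 − 13·(-1) = 14  (check: 389·(-13) + 363·14 = 25)
  q = 1: r = 1, s = 1 − 1·(-13) = 14, t = -1 − 1·14 = -15  (check: 389·14 + 363·(-15) = 1)
The row with r = 1 (the gcd) gives the Bezout coefficients s = 14, t = -15.
Result: 389 · (14) + 363 · (-15) = 1.

gcd(389, 363) = 1; s = 14, t = -15 (check: 389·14 + 363·(-15) = 1).


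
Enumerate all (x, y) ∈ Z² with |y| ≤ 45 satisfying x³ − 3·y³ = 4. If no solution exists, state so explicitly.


The equation is x³ - 3y³ = 4. For fixed y, x³ = 3·y³ + 4, so a solution requires the RHS to be a perfect cube.
Strategy: iterate y from -45 to 45, compute RHS = 3·y³ + 4, and check whether it is a (positive or negative) perfect cube.
Check small values of y:
  y = 0: RHS = 4 is not a perfect cube.
  y = 1: RHS = 7 is not a perfect cube.
  y = -1: RHS = 1 = (1)³ ⇒ x = 1 works.
  y = 2: RHS = 28 is not a perfect cube.
  y = -2: RHS = -20 is not a perfect cube.
  y = 3: RHS = 85 is not a perfect cube.
  y = -3: RHS = -77 is not a perfect cube.
Continuing the search up to |y| = 45 finds no further solutions beyond those listed.
Collected solutions: (1, -1).

Solutions (with |y| ≤ 45): (1, -1).


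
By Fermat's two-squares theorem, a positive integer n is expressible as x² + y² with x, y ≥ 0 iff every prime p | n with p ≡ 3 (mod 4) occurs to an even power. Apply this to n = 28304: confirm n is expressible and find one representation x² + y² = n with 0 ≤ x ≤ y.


Step 1: Factor n = 28304 = 2^4 · 29 · 61.
Step 2: Check the mod-4 condition on each prime factor: 2 = 2 (special); 29 ≡ 1 (mod 4), exponent 1; 61 ≡ 1 (mod 4), exponent 1.
All primes ≡ 3 (mod 4) appear to even exponent (or don't appear), so by the two-squares theorem n IS expressible as a sum of two squares.
Step 3: Build a representation. Group n = k² · m with k = 4 and m = 29 · 61 = 1769 (a product of primes ≡ 1 (mod 4)); a representation of m scales to one of n via (k·x)² + (k·y)² = k²(x² + y²). Each prime p ≡ 1 (mod 4) is itself a sum of two squares; find a² by testing p − a² for a perfect square:
  29: 29 − 1² = 28, 29 − 2² = 25 = 5² ⇒ 29 = 2² + 5².
  61: 61 − 1² = 60, 61 − 2² = 57, 61 − 3² = 52, 61 − 4² = 45, 61 − 5² = 36 = 6² ⇒ 61 = 5² + 6².
  Combine using the Brahmagupta–Fibonacci identity (a² + b²)(c² + d²) = (ac − bd)² + (ad + bc)² = (ac + bd)² + (ad − bc)²:
  29 · 61 = 1769: from (2² + 5²)(5² + 6²), take (2·5 − 5·6, 2·6 + 5·5) = (10 − 30, 12 + 25) = (-20, 37); dropping signs (only squares matter) gives (20, 37); check 20² + 37² = 400 + 1369 = 1769 ✓.
  Scale by k = 4: (4·20, 4·37) = (80, 148).
Step 4: Order so x ≤ y and verify: 80² + 148² = 6400 + 21904 = 28304 = n. ✓

n = 28304 = 80² + 148² (one valid representation with x ≤ y).


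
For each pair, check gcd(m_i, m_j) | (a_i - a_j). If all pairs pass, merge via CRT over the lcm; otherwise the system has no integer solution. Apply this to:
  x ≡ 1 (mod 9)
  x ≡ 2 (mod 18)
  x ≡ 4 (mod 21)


Moduli 9, 18, 21 are not pairwise coprime, so CRT works modulo lcm(m_i) when all pairwise compatibility conditions hold.
Pairwise compatibility: gcd(m_i, m_j) must divide a_i - a_j for every pair.
Merge one congruence at a time:
  Start: x ≡ 1 (mod 9).
  Combine with x ≡ 2 (mod 18): gcd(9, 18) = 9, and 2 - 1 = 1 is NOT divisible by 9.
    ⇒ system is inconsistent (no integer solution).

No solution (the system is inconsistent).
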